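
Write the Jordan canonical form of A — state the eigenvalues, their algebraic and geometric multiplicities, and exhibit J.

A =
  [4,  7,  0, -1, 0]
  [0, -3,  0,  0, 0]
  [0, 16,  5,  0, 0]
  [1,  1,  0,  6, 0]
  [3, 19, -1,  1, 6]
J_1(-3) ⊕ J_2(5) ⊕ J_1(5) ⊕ J_1(6)

The characteristic polynomial is
  det(x·I − A) = x^5 - 18*x^4 + 102*x^3 - 80*x^2 - 975*x + 2250 = (x - 6)*(x - 5)^3*(x + 3)

Eigenvalues and multiplicities (the geometric multiplicity of λ is n − rank(A − λI), which equals the number of Jordan blocks for λ):
  λ = -3: algebraic multiplicity = 1, geometric multiplicity = 1
  λ = 5: algebraic multiplicity = 3, geometric multiplicity = 2
  λ = 6: algebraic multiplicity = 1, geometric multiplicity = 1

Determining the block sizes for each eigenvalue:
  λ = -3: one block (gm = 1), so the single block has size am = 1 → block sizes [1]
  λ = 5: 2 blocks summing to 3 forces exactly one block of size 2 and the rest size 1 → block sizes [2, 1]
  λ = 6: one block (gm = 1), so the single block has size am = 1 → block sizes [1]

Assembling the blocks gives a Jordan form
J =
  [-3, 0, 0, 0, 0]
  [ 0, 5, 1, 0, 0]
  [ 0, 0, 5, 0, 0]
  [ 0, 0, 0, 5, 0]
  [ 0, 0, 0, 0, 6]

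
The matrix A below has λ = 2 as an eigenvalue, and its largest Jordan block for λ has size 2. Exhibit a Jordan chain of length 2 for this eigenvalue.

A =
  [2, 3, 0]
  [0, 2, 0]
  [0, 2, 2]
A Jordan chain for λ = 2 of length 2:
v_1 = (3, 0, 2)ᵀ
v_2 = (0, 1, 0)ᵀ

Let N = A − (2)·I. We want v_2 with N^2 v_2 = 0 but N^1 v_2 ≠ 0; then v_{j-1} := N · v_j for j = 2, …, 2.

Pick v_2 = (0, 1, 0)ᵀ.
Then v_1 = N · v_2 = (3, 0, 2)ᵀ.

Sanity check: (A − (2)·I) v_1 = (0, 0, 0)ᵀ = 0. ✓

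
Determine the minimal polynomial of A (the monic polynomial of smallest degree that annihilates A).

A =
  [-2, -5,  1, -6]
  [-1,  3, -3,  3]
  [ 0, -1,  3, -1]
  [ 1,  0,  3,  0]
x^4 - 4*x^3 - 2*x^2 + 12*x + 9

The characteristic polynomial is χ_A(x) = (x - 3)^2*(x + 1)^2, so the eigenvalues are known. The minimal polynomial is
  m_A(x) = Π_λ (x − λ)^{k_λ}
where k_λ is the size of the *largest* Jordan block for λ (equivalently, the smallest k with (A − λI)^k v = 0 for every generalised eigenvector v of λ).

  λ = -1: largest Jordan block has size 2, contributing (x + 1)^2
  λ = 3: largest Jordan block has size 2, contributing (x − 3)^2

So m_A(x) = (x - 3)^2*(x + 1)^2 = x^4 - 4*x^3 - 2*x^2 + 12*x + 9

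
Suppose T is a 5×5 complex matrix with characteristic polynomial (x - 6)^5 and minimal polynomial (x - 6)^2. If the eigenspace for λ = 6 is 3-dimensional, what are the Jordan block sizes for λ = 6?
Block sizes for λ = 6: [2, 2, 1]

Step 1 — from the characteristic polynomial, algebraic multiplicity of λ = 6 is 5. From dim ker(T − (6)·I) = 3, there are exactly 3 Jordan blocks for λ = 6.
Step 2 — from the minimal polynomial, the factor (x − 6)^2 tells us the largest block for λ = 6 has size 2.
Step 3 — with total size 5, 3 blocks, and largest block 2, the block sizes (in nonincreasing order) are [2, 2, 1].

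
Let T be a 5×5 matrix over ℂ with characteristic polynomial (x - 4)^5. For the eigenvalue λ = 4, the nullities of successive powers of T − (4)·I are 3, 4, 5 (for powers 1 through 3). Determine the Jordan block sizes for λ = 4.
Block sizes for λ = 4: [3, 1, 1]

From the dimensions of kernels of powers, the number of Jordan blocks of size at least j is d_j − d_{j−1} where d_j = dim ker(N^j) (with d_0 = 0). Computing the differences gives [3, 1, 1].
The number of blocks of size exactly k is (#blocks of size ≥ k) − (#blocks of size ≥ k + 1), so the partition is: 2 block(s) of size 1, 1 block(s) of size 3.
In nonincreasing order the block sizes are [3, 1, 1].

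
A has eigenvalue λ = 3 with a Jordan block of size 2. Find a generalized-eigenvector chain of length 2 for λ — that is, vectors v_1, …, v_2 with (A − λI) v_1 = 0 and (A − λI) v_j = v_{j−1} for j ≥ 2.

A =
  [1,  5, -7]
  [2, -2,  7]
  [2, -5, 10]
A Jordan chain for λ = 3 of length 2:
v_1 = (-2, 2, 2)ᵀ
v_2 = (1, 0, 0)ᵀ

Let N = A − (3)·I. We want v_2 with N^2 v_2 = 0 but N^1 v_2 ≠ 0; then v_{j-1} := N · v_j for j = 2, …, 2.

Pick v_2 = (1, 0, 0)ᵀ.
Then v_1 = N · v_2 = (-2, 2, 2)ᵀ.

Sanity check: (A − (3)·I) v_1 = (0, 0, 0)ᵀ = 0. ✓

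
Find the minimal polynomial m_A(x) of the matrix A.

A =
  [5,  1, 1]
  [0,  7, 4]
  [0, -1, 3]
x^3 - 15*x^2 + 75*x - 125

The characteristic polynomial is χ_A(x) = (x - 5)^3, so the eigenvalues are known. The minimal polynomial is
  m_A(x) = Π_λ (x − λ)^{k_λ}
where k_λ is the size of the *largest* Jordan block for λ (equivalently, the smallest k with (A − λI)^k v = 0 for every generalised eigenvector v of λ).

  λ = 5: largest Jordan block has size 3, contributing (x − 5)^3

So m_A(x) = (x - 5)^3 = x^3 - 15*x^2 + 75*x - 125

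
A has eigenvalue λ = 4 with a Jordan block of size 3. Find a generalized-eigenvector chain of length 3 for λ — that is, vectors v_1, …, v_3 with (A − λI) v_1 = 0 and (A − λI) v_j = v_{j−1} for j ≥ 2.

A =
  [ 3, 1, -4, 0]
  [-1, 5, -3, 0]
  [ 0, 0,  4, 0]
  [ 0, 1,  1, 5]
A Jordan chain for λ = 4 of length 3:
v_1 = (-1, -1, 0, 1)ᵀ
v_2 = (3, 2, 0, -1)ᵀ
v_3 = (1, 0, -1, 0)ᵀ

Let N = A − (4)·I. We want v_3 with N^3 v_3 = 0 but N^2 v_3 ≠ 0; then v_{j-1} := N · v_j for j = 3, …, 2.

Pick v_3 = (1, 0, -1, 0)ᵀ.
Then v_2 = N · v_3 = (3, 2, 0, -1)ᵀ.
Then v_1 = N · v_2 = (-1, -1, 0, 1)ᵀ.

Sanity check: (A − (4)·I) v_1 = (0, 0, 0, 0)ᵀ = 0. ✓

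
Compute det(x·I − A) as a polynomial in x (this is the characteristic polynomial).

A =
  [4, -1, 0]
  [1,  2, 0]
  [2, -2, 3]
x^3 - 9*x^2 + 27*x - 27

Expanding det(x·I − A) (e.g. by cofactor expansion or by noting that A is similar to its Jordan form J, which has the same characteristic polynomial as A) gives
  χ_A(x) = x^3 - 9*x^2 + 27*x - 27
which factors as (x - 3)^3. The eigenvalues (with algebraic multiplicities) are λ = 3 with multiplicity 3.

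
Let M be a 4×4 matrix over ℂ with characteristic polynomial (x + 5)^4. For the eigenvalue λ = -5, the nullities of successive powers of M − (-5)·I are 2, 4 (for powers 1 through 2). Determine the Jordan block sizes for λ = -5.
Block sizes for λ = -5: [2, 2]

From the dimensions of kernels of powers, the number of Jordan blocks of size at least j is d_j − d_{j−1} where d_j = dim ker(N^j) (with d_0 = 0). Computing the differences gives [2, 2].
The number of blocks of size exactly k is (#blocks of size ≥ k) − (#blocks of size ≥ k + 1), so the partition is: 2 block(s) of size 2.
In nonincreasing order the block sizes are [2, 2].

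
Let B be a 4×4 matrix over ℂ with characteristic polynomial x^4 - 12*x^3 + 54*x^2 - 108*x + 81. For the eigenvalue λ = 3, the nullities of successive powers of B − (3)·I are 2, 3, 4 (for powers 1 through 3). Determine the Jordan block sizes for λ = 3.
Block sizes for λ = 3: [3, 1]

From the dimensions of kernels of powers, the number of Jordan blocks of size at least j is d_j − d_{j−1} where d_j = dim ker(N^j) (with d_0 = 0). Computing the differences gives [2, 1, 1].
The number of blocks of size exactly k is (#blocks of size ≥ k) − (#blocks of size ≥ k + 1), so the partition is: 1 block(s) of size 1, 1 block(s) of size 3.
In nonincreasing order the block sizes are [3, 1].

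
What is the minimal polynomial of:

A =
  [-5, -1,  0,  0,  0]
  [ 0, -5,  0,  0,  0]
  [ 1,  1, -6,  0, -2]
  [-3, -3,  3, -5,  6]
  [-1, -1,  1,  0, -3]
x^3 + 14*x^2 + 65*x + 100

The characteristic polynomial is χ_A(x) = (x + 4)*(x + 5)^4, so the eigenvalues are known. The minimal polynomial is
  m_A(x) = Π_λ (x − λ)^{k_λ}
where k_λ is the size of the *largest* Jordan block for λ (equivalently, the smallest k with (A − λI)^k v = 0 for every generalised eigenvector v of λ).

  λ = -5: largest Jordan block has size 2, contributing (x + 5)^2
  λ = -4: largest Jordan block has size 1, contributing (x + 4)

So m_A(x) = (x + 4)*(x + 5)^2 = x^3 + 14*x^2 + 65*x + 100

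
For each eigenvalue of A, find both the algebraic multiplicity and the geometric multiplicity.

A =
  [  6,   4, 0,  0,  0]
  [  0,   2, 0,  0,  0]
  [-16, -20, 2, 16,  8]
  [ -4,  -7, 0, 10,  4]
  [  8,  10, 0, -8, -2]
λ = 2: alg = 3, geom = 2; λ = 6: alg = 2, geom = 2

Step 1 — factor the characteristic polynomial to read off the algebraic multiplicities:
  χ_A(x) = (x - 6)^2*(x - 2)^3

Step 2 — compute geometric multiplicities via the rank-nullity identity g(λ) = n − rank(A − λI):
  rank(A − (2)·I) = 3, so dim ker(A − (2)·I) = n − 3 = 2
  rank(A − (6)·I) = 3, so dim ker(A − (6)·I) = n − 3 = 2

Summary:
  λ = 2: algebraic multiplicity = 3, geometric multiplicity = 2
  λ = 6: algebraic multiplicity = 2, geometric multiplicity = 2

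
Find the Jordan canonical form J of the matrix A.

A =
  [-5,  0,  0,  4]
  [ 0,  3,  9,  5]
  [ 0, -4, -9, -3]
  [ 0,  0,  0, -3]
J_1(-5) ⊕ J_3(-3)

The characteristic polynomial is
  det(x·I − A) = x^4 + 14*x^3 + 72*x^2 + 162*x + 135 = (x + 3)^3*(x + 5)

Eigenvalues and multiplicities (the geometric multiplicity of λ is n − rank(A − λI), which equals the number of Jordan blocks for λ):
  λ = -5: algebraic multiplicity = 1, geometric multiplicity = 1
  λ = -3: algebraic multiplicity = 3, geometric multiplicity = 1

Determining the block sizes for each eigenvalue:
  λ = -5: one block (gm = 1), so the single block has size am = 1 → block sizes [1]
  λ = -3: one block (gm = 1), so the single block has size am = 3 → block sizes [3]

Assembling the blocks gives a Jordan form
J =
  [-5,  0,  0,  0]
  [ 0, -3,  1,  0]
  [ 0,  0, -3,  1]
  [ 0,  0,  0, -3]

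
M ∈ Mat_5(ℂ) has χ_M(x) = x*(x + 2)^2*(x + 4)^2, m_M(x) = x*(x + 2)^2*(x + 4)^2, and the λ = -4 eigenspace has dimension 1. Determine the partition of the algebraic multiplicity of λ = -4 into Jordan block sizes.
Block sizes for λ = -4: [2]

Step 1 — from the characteristic polynomial, algebraic multiplicity of λ = -4 is 2. From dim ker(M − (-4)·I) = 1, there are exactly 1 Jordan blocks for λ = -4.
Step 2 — from the minimal polynomial, the factor (x + 4)^2 tells us the largest block for λ = -4 has size 2.
Step 3 — with total size 2, 1 blocks, and largest block 2, the block sizes (in nonincreasing order) are [2].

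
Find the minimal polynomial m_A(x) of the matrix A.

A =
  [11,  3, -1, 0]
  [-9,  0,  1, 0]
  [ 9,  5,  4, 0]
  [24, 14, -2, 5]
x^3 - 15*x^2 + 75*x - 125

The characteristic polynomial is χ_A(x) = (x - 5)^4, so the eigenvalues are known. The minimal polynomial is
  m_A(x) = Π_λ (x − λ)^{k_λ}
where k_λ is the size of the *largest* Jordan block for λ (equivalently, the smallest k with (A − λI)^k v = 0 for every generalised eigenvector v of λ).

  λ = 5: largest Jordan block has size 3, contributing (x − 5)^3

So m_A(x) = (x - 5)^3 = x^3 - 15*x^2 + 75*x - 125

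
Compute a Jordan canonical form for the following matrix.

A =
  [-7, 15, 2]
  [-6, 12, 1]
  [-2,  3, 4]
J_3(3)

The characteristic polynomial is
  det(x·I − A) = x^3 - 9*x^2 + 27*x - 27 = (x - 3)^3

Eigenvalues and multiplicities (the geometric multiplicity of λ is n − rank(A − λI), which equals the number of Jordan blocks for λ):
  λ = 3: algebraic multiplicity = 3, geometric multiplicity = 1

Determining the block sizes for each eigenvalue:
  λ = 3: one block (gm = 1), so the single block has size am = 3 → block sizes [3]

Assembling the blocks gives a Jordan form
J =
  [3, 1, 0]
  [0, 3, 1]
  [0, 0, 3]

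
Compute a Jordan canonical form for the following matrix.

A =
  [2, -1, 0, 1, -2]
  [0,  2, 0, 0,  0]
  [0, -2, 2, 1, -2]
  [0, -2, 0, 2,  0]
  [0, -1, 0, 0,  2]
J_2(2) ⊕ J_2(2) ⊕ J_1(2)

The characteristic polynomial is
  det(x·I − A) = x^5 - 10*x^4 + 40*x^3 - 80*x^2 + 80*x - 32 = (x - 2)^5

Eigenvalues and multiplicities (the geometric multiplicity of λ is n − rank(A − λI), which equals the number of Jordan blocks for λ):
  λ = 2: algebraic multiplicity = 5, geometric multiplicity = 3

Determining the block sizes for each eigenvalue:
  λ = 2: with am = 5 and gm = 3, the partition is not yet determined (e.g. several partitions of 5 into 3 parts exist). Let N = A − (2)·I. Computing rank(N^1) = 2, rank(N^2) = 0; the number of blocks of size ≥ j is rank(N^{j−1}) − rank(N^j), giving [3, 2]. So we have 2 block(s) of size 2, 1 block(s) of size 1 → block sizes [2, 2, 1]

Assembling the blocks gives a Jordan form
J =
  [2, 1, 0, 0, 0]
  [0, 2, 0, 0, 0]
  [0, 0, 2, 1, 0]
  [0, 0, 0, 2, 0]
  [0, 0, 0, 0, 2]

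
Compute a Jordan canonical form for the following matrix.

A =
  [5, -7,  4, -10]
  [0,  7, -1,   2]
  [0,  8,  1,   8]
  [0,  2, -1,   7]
J_3(5) ⊕ J_1(5)

The characteristic polynomial is
  det(x·I − A) = x^4 - 20*x^3 + 150*x^2 - 500*x + 625 = (x - 5)^4

Eigenvalues and multiplicities (the geometric multiplicity of λ is n − rank(A − λI), which equals the number of Jordan blocks for λ):
  λ = 5: algebraic multiplicity = 4, geometric multiplicity = 2

Determining the block sizes for each eigenvalue:
  λ = 5: with am = 4 and gm = 2, the partition is not yet determined (e.g. several partitions of 4 into 2 parts exist). Let N = A − (5)·I. Computing rank(N^1) = 2, rank(N^2) = 1, rank(N^3) = 0; the number of blocks of size ≥ j is rank(N^{j−1}) − rank(N^j), giving [2, 1, 1]. So we have 1 block(s) of size 3, 1 block(s) of size 1 → block sizes [3, 1]

Assembling the blocks gives a Jordan form
J =
  [5, 1, 0, 0]
  [0, 5, 1, 0]
  [0, 0, 5, 0]
  [0, 0, 0, 5]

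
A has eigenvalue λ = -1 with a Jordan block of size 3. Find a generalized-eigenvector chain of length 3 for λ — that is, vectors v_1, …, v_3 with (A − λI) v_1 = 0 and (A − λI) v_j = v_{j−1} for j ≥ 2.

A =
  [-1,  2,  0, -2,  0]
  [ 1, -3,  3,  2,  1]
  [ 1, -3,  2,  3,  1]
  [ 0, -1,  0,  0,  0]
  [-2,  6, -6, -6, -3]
A Jordan chain for λ = -1 of length 3:
v_1 = (2, -1, -2, -1, 4)ᵀ
v_2 = (0, 1, 1, 0, -2)ᵀ
v_3 = (1, 0, 0, 0, 0)ᵀ

Let N = A − (-1)·I. We want v_3 with N^3 v_3 = 0 but N^2 v_3 ≠ 0; then v_{j-1} := N · v_j for j = 3, …, 2.

Pick v_3 = (1, 0, 0, 0, 0)ᵀ.
Then v_2 = N · v_3 = (0, 1, 1, 0, -2)ᵀ.
Then v_1 = N · v_2 = (2, -1, -2, -1, 4)ᵀ.

Sanity check: (A − (-1)·I) v_1 = (0, 0, 0, 0, 0)ᵀ = 0. ✓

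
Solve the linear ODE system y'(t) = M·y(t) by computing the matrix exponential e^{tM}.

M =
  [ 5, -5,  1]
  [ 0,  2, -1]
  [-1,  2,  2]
e^{tM} =
  [3*t^2*exp(3*t)/2 + 2*t*exp(3*t) + exp(3*t), -3*t^2*exp(3*t)/2 - 5*t*exp(3*t), 3*t^2*exp(3*t) + t*exp(3*t)]
  [t^2*exp(3*t)/2, -t^2*exp(3*t)/2 - t*exp(3*t) + exp(3*t), t^2*exp(3*t) - t*exp(3*t)]
  [-t^2*exp(3*t)/2 - t*exp(3*t), t^2*exp(3*t)/2 + 2*t*exp(3*t), -t^2*exp(3*t) - t*exp(3*t) + exp(3*t)]

Strategy: write M = P · J · P⁻¹ where J is a Jordan canonical form, so e^{tM} = P · e^{tJ} · P⁻¹, and e^{tJ} can be computed block-by-block.

M has Jordan form
J =
  [3, 1, 0]
  [0, 3, 1]
  [0, 0, 3]
(up to reordering of blocks).

Per-block formulas:
  For a 3×3 Jordan block J_3(3): exp(t · J_3(3)) = e^(3t)·(I + t·N + (t^2/2)·N^2), where N is the 3×3 nilpotent shift.

After assembling e^{tJ} and conjugating by P, we get:

e^{tM} =
  [3*t^2*exp(3*t)/2 + 2*t*exp(3*t) + exp(3*t), -3*t^2*exp(3*t)/2 - 5*t*exp(3*t), 3*t^2*exp(3*t) + t*exp(3*t)]
  [t^2*exp(3*t)/2, -t^2*exp(3*t)/2 - t*exp(3*t) + exp(3*t), t^2*exp(3*t) - t*exp(3*t)]
  [-t^2*exp(3*t)/2 - t*exp(3*t), t^2*exp(3*t)/2 + 2*t*exp(3*t), -t^2*exp(3*t) - t*exp(3*t) + exp(3*t)]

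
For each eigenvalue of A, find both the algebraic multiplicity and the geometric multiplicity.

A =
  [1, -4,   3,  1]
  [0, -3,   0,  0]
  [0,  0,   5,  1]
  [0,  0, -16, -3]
λ = -3: alg = 1, geom = 1; λ = 1: alg = 3, geom = 1

Step 1 — factor the characteristic polynomial to read off the algebraic multiplicities:
  χ_A(x) = (x - 1)^3*(x + 3)

Step 2 — compute geometric multiplicities via the rank-nullity identity g(λ) = n − rank(A − λI):
  rank(A − (-3)·I) = 3, so dim ker(A − (-3)·I) = n − 3 = 1
  rank(A − (1)·I) = 3, so dim ker(A − (1)·I) = n − 3 = 1

Summary:
  λ = -3: algebraic multiplicity = 1, geometric multiplicity = 1
  λ = 1: algebraic multiplicity = 3, geometric multiplicity = 1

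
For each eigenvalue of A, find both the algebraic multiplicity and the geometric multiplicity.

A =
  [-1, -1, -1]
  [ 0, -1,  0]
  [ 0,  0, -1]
λ = -1: alg = 3, geom = 2

Step 1 — factor the characteristic polynomial to read off the algebraic multiplicities:
  χ_A(x) = (x + 1)^3

Step 2 — compute geometric multiplicities via the rank-nullity identity g(λ) = n − rank(A − λI):
  rank(A − (-1)·I) = 1, so dim ker(A − (-1)·I) = n − 1 = 2

Summary:
  λ = -1: algebraic multiplicity = 3, geometric multiplicity = 2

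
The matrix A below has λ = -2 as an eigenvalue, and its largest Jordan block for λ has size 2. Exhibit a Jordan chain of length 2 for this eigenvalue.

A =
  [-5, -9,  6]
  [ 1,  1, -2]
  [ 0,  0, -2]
A Jordan chain for λ = -2 of length 2:
v_1 = (-3, 1, 0)ᵀ
v_2 = (1, 0, 0)ᵀ

Let N = A − (-2)·I. We want v_2 with N^2 v_2 = 0 but N^1 v_2 ≠ 0; then v_{j-1} := N · v_j for j = 2, …, 2.

Pick v_2 = (1, 0, 0)ᵀ.
Then v_1 = N · v_2 = (-3, 1, 0)ᵀ.

Sanity check: (A − (-2)·I) v_1 = (0, 0, 0)ᵀ = 0. ✓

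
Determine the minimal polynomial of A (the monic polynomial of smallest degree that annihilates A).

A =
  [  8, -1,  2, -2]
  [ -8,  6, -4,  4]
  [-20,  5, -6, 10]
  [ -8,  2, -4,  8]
x^2 - 8*x + 16

The characteristic polynomial is χ_A(x) = (x - 4)^4, so the eigenvalues are known. The minimal polynomial is
  m_A(x) = Π_λ (x − λ)^{k_λ}
where k_λ is the size of the *largest* Jordan block for λ (equivalently, the smallest k with (A − λI)^k v = 0 for every generalised eigenvector v of λ).

  λ = 4: largest Jordan block has size 2, contributing (x − 4)^2

So m_A(x) = (x - 4)^2 = x^2 - 8*x + 16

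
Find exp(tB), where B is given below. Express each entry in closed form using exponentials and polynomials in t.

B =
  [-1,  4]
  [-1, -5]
e^{tB} =
  [2*t*exp(-3*t) + exp(-3*t), 4*t*exp(-3*t)]
  [-t*exp(-3*t), -2*t*exp(-3*t) + exp(-3*t)]

Strategy: write B = P · J · P⁻¹ where J is a Jordan canonical form, so e^{tB} = P · e^{tJ} · P⁻¹, and e^{tJ} can be computed block-by-block.

B has Jordan form
J =
  [-3,  1]
  [ 0, -3]
(up to reordering of blocks).

Per-block formulas:
  For a 2×2 Jordan block J_2(-3): exp(t · J_2(-3)) = e^(-3t)·(I + t·N), where N is the 2×2 nilpotent shift.

After assembling e^{tJ} and conjugating by P, we get:

e^{tB} =
  [2*t*exp(-3*t) + exp(-3*t), 4*t*exp(-3*t)]
  [-t*exp(-3*t), -2*t*exp(-3*t) + exp(-3*t)]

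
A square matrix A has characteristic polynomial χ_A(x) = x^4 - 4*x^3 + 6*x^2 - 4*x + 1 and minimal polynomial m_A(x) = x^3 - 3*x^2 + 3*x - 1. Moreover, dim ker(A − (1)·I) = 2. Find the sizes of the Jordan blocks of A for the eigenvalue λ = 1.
Block sizes for λ = 1: [3, 1]

Step 1 — from the characteristic polynomial, algebraic multiplicity of λ = 1 is 4. From dim ker(A − (1)·I) = 2, there are exactly 2 Jordan blocks for λ = 1.
Step 2 — from the minimal polynomial, the factor (x − 1)^3 tells us the largest block for λ = 1 has size 3.
Step 3 — with total size 4, 2 blocks, and largest block 3, the block sizes (in nonincreasing order) are [3, 1].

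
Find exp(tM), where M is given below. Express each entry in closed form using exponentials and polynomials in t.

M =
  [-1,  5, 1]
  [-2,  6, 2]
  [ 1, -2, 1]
e^{tM} =
  [-3*t*exp(2*t) + exp(2*t), 3*t^2*exp(2*t)/2 + 5*t*exp(2*t), 3*t^2*exp(2*t) + t*exp(2*t)]
  [-2*t*exp(2*t), t^2*exp(2*t) + 4*t*exp(2*t) + exp(2*t), 2*t^2*exp(2*t) + 2*t*exp(2*t)]
  [t*exp(2*t), -t^2*exp(2*t)/2 - 2*t*exp(2*t), -t^2*exp(2*t) - t*exp(2*t) + exp(2*t)]

Strategy: write M = P · J · P⁻¹ where J is a Jordan canonical form, so e^{tM} = P · e^{tJ} · P⁻¹, and e^{tJ} can be computed block-by-block.

M has Jordan form
J =
  [2, 1, 0]
  [0, 2, 1]
  [0, 0, 2]
(up to reordering of blocks).

Per-block formulas:
  For a 3×3 Jordan block J_3(2): exp(t · J_3(2)) = e^(2t)·(I + t·N + (t^2/2)·N^2), where N is the 3×3 nilpotent shift.

After assembling e^{tJ} and conjugating by P, we get:

e^{tM} =
  [-3*t*exp(2*t) + exp(2*t), 3*t^2*exp(2*t)/2 + 5*t*exp(2*t), 3*t^2*exp(2*t) + t*exp(2*t)]
  [-2*t*exp(2*t), t^2*exp(2*t) + 4*t*exp(2*t) + exp(2*t), 2*t^2*exp(2*t) + 2*t*exp(2*t)]
  [t*exp(2*t), -t^2*exp(2*t)/2 - 2*t*exp(2*t), -t^2*exp(2*t) - t*exp(2*t) + exp(2*t)]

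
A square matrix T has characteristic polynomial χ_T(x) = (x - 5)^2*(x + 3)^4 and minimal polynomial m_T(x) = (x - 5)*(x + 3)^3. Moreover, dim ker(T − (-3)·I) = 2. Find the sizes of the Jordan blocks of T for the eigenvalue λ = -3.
Block sizes for λ = -3: [3, 1]

Step 1 — from the characteristic polynomial, algebraic multiplicity of λ = -3 is 4. From dim ker(T − (-3)·I) = 2, there are exactly 2 Jordan blocks for λ = -3.
Step 2 — from the minimal polynomial, the factor (x + 3)^3 tells us the largest block for λ = -3 has size 3.
Step 3 — with total size 4, 2 blocks, and largest block 3, the block sizes (in nonincreasing order) are [3, 1].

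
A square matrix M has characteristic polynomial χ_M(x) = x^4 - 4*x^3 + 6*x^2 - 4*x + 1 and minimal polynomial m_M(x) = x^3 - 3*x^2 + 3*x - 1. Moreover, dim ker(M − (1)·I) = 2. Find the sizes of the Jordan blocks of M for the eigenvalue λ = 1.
Block sizes for λ = 1: [3, 1]

Step 1 — from the characteristic polynomial, algebraic multiplicity of λ = 1 is 4. From dim ker(M − (1)·I) = 2, there are exactly 2 Jordan blocks for λ = 1.
Step 2 — from the minimal polynomial, the factor (x − 1)^3 tells us the largest block for λ = 1 has size 3.
Step 3 — with total size 4, 2 blocks, and largest block 3, the block sizes (in nonincreasing order) are [3, 1].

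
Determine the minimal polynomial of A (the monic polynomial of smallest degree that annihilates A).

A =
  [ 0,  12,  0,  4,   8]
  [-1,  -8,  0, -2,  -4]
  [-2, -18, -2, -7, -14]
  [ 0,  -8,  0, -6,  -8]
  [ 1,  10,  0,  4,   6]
x^2 + 4*x + 4

The characteristic polynomial is χ_A(x) = (x + 2)^5, so the eigenvalues are known. The minimal polynomial is
  m_A(x) = Π_λ (x − λ)^{k_λ}
where k_λ is the size of the *largest* Jordan block for λ (equivalently, the smallest k with (A − λI)^k v = 0 for every generalised eigenvector v of λ).

  λ = -2: largest Jordan block has size 2, contributing (x + 2)^2

So m_A(x) = (x + 2)^2 = x^2 + 4*x + 4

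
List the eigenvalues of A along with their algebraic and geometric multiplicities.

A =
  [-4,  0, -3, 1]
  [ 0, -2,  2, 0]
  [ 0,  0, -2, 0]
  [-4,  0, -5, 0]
λ = -2: alg = 4, geom = 2

Step 1 — factor the characteristic polynomial to read off the algebraic multiplicities:
  χ_A(x) = (x + 2)^4

Step 2 — compute geometric multiplicities via the rank-nullity identity g(λ) = n − rank(A − λI):
  rank(A − (-2)·I) = 2, so dim ker(A − (-2)·I) = n − 2 = 2

Summary:
  λ = -2: algebraic multiplicity = 4, geometric multiplicity = 2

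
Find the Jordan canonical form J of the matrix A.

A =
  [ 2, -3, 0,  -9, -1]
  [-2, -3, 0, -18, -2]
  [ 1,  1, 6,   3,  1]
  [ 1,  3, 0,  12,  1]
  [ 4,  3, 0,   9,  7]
J_1(3) ⊕ J_1(3) ⊕ J_3(6)

The characteristic polynomial is
  det(x·I − A) = x^5 - 24*x^4 + 225*x^3 - 1026*x^2 + 2268*x - 1944 = (x - 6)^3*(x - 3)^2

Eigenvalues and multiplicities (the geometric multiplicity of λ is n − rank(A − λI), which equals the number of Jordan blocks for λ):
  λ = 3: algebraic multiplicity = 2, geometric multiplicity = 2
  λ = 6: algebraic multiplicity = 3, geometric multiplicity = 1

Determining the block sizes for each eigenvalue:
  λ = 3: gm = am = 2, so every block has size 1 → block sizes [1, 1]
  λ = 6: one block (gm = 1), so the single block has size am = 3 → block sizes [3]

Assembling the blocks gives a Jordan form
J =
  [3, 0, 0, 0, 0]
  [0, 3, 0, 0, 0]
  [0, 0, 6, 1, 0]
  [0, 0, 0, 6, 1]
  [0, 0, 0, 0, 6]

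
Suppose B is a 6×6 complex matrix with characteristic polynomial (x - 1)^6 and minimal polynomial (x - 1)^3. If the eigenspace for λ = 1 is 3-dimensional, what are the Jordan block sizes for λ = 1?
Block sizes for λ = 1: [3, 2, 1]

Step 1 — from the characteristic polynomial, algebraic multiplicity of λ = 1 is 6. From dim ker(B − (1)·I) = 3, there are exactly 3 Jordan blocks for λ = 1.
Step 2 — from the minimal polynomial, the factor (x − 1)^3 tells us the largest block for λ = 1 has size 3.
Step 3 — with total size 6, 3 blocks, and largest block 3, the block sizes (in nonincreasing order) are [3, 2, 1].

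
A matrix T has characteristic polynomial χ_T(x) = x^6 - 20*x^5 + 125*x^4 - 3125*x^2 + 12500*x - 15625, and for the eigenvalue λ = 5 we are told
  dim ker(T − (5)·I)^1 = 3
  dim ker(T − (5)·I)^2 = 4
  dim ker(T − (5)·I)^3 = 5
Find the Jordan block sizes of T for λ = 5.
Block sizes for λ = 5: [3, 1, 1]

From the dimensions of kernels of powers, the number of Jordan blocks of size at least j is d_j − d_{j−1} where d_j = dim ker(N^j) (with d_0 = 0). Computing the differences gives [3, 1, 1].
The number of blocks of size exactly k is (#blocks of size ≥ k) − (#blocks of size ≥ k + 1), so the partition is: 2 block(s) of size 1, 1 block(s) of size 3.
In nonincreasing order the block sizes are [3, 1, 1].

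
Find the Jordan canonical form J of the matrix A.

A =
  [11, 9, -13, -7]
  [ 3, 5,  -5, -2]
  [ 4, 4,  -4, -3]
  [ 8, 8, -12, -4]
J_2(2) ⊕ J_2(2)

The characteristic polynomial is
  det(x·I − A) = x^4 - 8*x^3 + 24*x^2 - 32*x + 16 = (x - 2)^4

Eigenvalues and multiplicities (the geometric multiplicity of λ is n − rank(A − λI), which equals the number of Jordan blocks for λ):
  λ = 2: algebraic multiplicity = 4, geometric multiplicity = 2

Determining the block sizes for each eigenvalue:
  λ = 2: with am = 4 and gm = 2, the partition is not yet determined (e.g. several partitions of 4 into 2 parts exist). Let N = A − (2)·I. Computing rank(N^1) = 2, rank(N^2) = 0; the number of blocks of size ≥ j is rank(N^{j−1}) − rank(N^j), giving [2, 2]. So we have 2 block(s) of size 2 → block sizes [2, 2]

Assembling the blocks gives a Jordan form
J =
  [2, 1, 0, 0]
  [0, 2, 0, 0]
  [0, 0, 2, 1]
  [0, 0, 0, 2]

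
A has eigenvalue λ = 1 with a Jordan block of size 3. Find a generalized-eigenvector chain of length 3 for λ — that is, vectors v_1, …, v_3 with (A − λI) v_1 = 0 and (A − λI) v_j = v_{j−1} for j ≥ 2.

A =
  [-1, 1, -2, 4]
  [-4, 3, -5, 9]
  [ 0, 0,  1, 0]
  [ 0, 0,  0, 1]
A Jordan chain for λ = 1 of length 3:
v_1 = (-1, -2, 0, 0)ᵀ
v_2 = (-2, -5, 0, 0)ᵀ
v_3 = (0, 0, 1, 0)ᵀ

Let N = A − (1)·I. We want v_3 with N^3 v_3 = 0 but N^2 v_3 ≠ 0; then v_{j-1} := N · v_j for j = 3, …, 2.

Pick v_3 = (0, 0, 1, 0)ᵀ.
Then v_2 = N · v_3 = (-2, -5, 0, 0)ᵀ.
Then v_1 = N · v_2 = (-1, -2, 0, 0)ᵀ.

Sanity check: (A − (1)·I) v_1 = (0, 0, 0, 0)ᵀ = 0. ✓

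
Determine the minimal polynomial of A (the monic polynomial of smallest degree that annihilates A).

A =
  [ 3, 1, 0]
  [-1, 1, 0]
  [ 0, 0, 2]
x^2 - 4*x + 4

The characteristic polynomial is χ_A(x) = (x - 2)^3, so the eigenvalues are known. The minimal polynomial is
  m_A(x) = Π_λ (x − λ)^{k_λ}
where k_λ is the size of the *largest* Jordan block for λ (equivalently, the smallest k with (A − λI)^k v = 0 for every generalised eigenvector v of λ).

  λ = 2: largest Jordan block has size 2, contributing (x − 2)^2

So m_A(x) = (x - 2)^2 = x^2 - 4*x + 4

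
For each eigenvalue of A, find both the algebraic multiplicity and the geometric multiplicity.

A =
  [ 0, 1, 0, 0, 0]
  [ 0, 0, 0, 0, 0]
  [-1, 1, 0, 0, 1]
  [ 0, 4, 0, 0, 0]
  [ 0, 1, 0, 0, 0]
λ = 0: alg = 5, geom = 3

Step 1 — factor the characteristic polynomial to read off the algebraic multiplicities:
  χ_A(x) = x^5

Step 2 — compute geometric multiplicities via the rank-nullity identity g(λ) = n − rank(A − λI):
  rank(A − (0)·I) = 2, so dim ker(A − (0)·I) = n − 2 = 3

Summary:
  λ = 0: algebraic multiplicity = 5, geometric multiplicity = 3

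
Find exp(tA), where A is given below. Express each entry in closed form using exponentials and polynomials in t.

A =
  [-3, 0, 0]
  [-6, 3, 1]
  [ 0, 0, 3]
e^{tA} =
  [exp(-3*t), 0, 0]
  [-exp(3*t) + exp(-3*t), exp(3*t), t*exp(3*t)]
  [0, 0, exp(3*t)]

Strategy: write A = P · J · P⁻¹ where J is a Jordan canonical form, so e^{tA} = P · e^{tJ} · P⁻¹, and e^{tJ} can be computed block-by-block.

A has Jordan form
J =
  [-3, 0, 0]
  [ 0, 3, 1]
  [ 0, 0, 3]
(up to reordering of blocks).

Per-block formulas:
  For a 2×2 Jordan block J_2(3): exp(t · J_2(3)) = e^(3t)·(I + t·N), where N is the 2×2 nilpotent shift.
  For a 1×1 block at λ = -3: exp(t · [-3]) = [e^(-3t)].

After assembling e^{tJ} and conjugating by P, we get:

e^{tA} =
  [exp(-3*t), 0, 0]
  [-exp(3*t) + exp(-3*t), exp(3*t), t*exp(3*t)]
  [0, 0, exp(3*t)]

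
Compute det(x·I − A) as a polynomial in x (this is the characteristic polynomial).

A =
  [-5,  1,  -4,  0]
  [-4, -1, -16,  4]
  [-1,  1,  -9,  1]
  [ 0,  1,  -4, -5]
x^4 + 20*x^3 + 150*x^2 + 500*x + 625

Expanding det(x·I − A) (e.g. by cofactor expansion or by noting that A is similar to its Jordan form J, which has the same characteristic polynomial as A) gives
  χ_A(x) = x^4 + 20*x^3 + 150*x^2 + 500*x + 625
which factors as (x + 5)^4. The eigenvalues (with algebraic multiplicities) are λ = -5 with multiplicity 4.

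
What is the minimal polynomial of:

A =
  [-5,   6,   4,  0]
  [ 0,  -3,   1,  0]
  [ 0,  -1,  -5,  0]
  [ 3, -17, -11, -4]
x^3 + 13*x^2 + 56*x + 80

The characteristic polynomial is χ_A(x) = (x + 4)^3*(x + 5), so the eigenvalues are known. The minimal polynomial is
  m_A(x) = Π_λ (x − λ)^{k_λ}
where k_λ is the size of the *largest* Jordan block for λ (equivalently, the smallest k with (A − λI)^k v = 0 for every generalised eigenvector v of λ).

  λ = -5: largest Jordan block has size 1, contributing (x + 5)
  λ = -4: largest Jordan block has size 2, contributing (x + 4)^2

So m_A(x) = (x + 4)^2*(x + 5) = x^3 + 13*x^2 + 56*x + 80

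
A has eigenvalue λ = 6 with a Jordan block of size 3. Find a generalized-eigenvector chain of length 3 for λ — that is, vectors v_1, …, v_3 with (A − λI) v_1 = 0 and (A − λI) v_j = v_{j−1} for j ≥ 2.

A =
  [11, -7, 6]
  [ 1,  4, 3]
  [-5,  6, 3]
A Jordan chain for λ = 6 of length 3:
v_1 = (-12, -12, -4)ᵀ
v_2 = (5, 1, -5)ᵀ
v_3 = (1, 0, 0)ᵀ

Let N = A − (6)·I. We want v_3 with N^3 v_3 = 0 but N^2 v_3 ≠ 0; then v_{j-1} := N · v_j for j = 3, …, 2.

Pick v_3 = (1, 0, 0)ᵀ.
Then v_2 = N · v_3 = (5, 1, -5)ᵀ.
Then v_1 = N · v_2 = (-12, -12, -4)ᵀ.

Sanity check: (A − (6)·I) v_1 = (0, 0, 0)ᵀ = 0. ✓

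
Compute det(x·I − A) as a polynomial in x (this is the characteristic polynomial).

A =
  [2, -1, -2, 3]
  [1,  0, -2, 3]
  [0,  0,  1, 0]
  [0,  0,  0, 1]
x^4 - 4*x^3 + 6*x^2 - 4*x + 1

Expanding det(x·I − A) (e.g. by cofactor expansion or by noting that A is similar to its Jordan form J, which has the same characteristic polynomial as A) gives
  χ_A(x) = x^4 - 4*x^3 + 6*x^2 - 4*x + 1
which factors as (x - 1)^4. The eigenvalues (with algebraic multiplicities) are λ = 1 with multiplicity 4.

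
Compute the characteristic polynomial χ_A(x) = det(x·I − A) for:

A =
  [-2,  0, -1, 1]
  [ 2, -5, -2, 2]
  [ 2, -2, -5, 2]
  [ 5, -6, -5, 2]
x^4 + 10*x^3 + 36*x^2 + 54*x + 27

Expanding det(x·I − A) (e.g. by cofactor expansion or by noting that A is similar to its Jordan form J, which has the same characteristic polynomial as A) gives
  χ_A(x) = x^4 + 10*x^3 + 36*x^2 + 54*x + 27
which factors as (x + 1)*(x + 3)^3. The eigenvalues (with algebraic multiplicities) are λ = -3 with multiplicity 3, λ = -1 with multiplicity 1.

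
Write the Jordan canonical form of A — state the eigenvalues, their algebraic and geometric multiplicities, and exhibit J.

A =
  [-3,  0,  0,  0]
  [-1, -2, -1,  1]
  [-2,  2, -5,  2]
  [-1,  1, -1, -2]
J_2(-3) ⊕ J_1(-3) ⊕ J_1(-3)

The characteristic polynomial is
  det(x·I − A) = x^4 + 12*x^3 + 54*x^2 + 108*x + 81 = (x + 3)^4

Eigenvalues and multiplicities (the geometric multiplicity of λ is n − rank(A − λI), which equals the number of Jordan blocks for λ):
  λ = -3: algebraic multiplicity = 4, geometric multiplicity = 3

Determining the block sizes for each eigenvalue:
  λ = -3: 3 blocks summing to 4 forces exactly one block of size 2 and the rest size 1 → block sizes [2, 1, 1]

Assembling the blocks gives a Jordan form
J =
  [-3,  1,  0,  0]
  [ 0, -3,  0,  0]
  [ 0,  0, -3,  0]
  [ 0,  0,  0, -3]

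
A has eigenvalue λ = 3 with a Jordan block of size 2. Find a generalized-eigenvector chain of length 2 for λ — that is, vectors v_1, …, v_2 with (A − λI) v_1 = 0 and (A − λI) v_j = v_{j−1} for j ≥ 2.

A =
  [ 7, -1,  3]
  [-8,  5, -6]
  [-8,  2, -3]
A Jordan chain for λ = 3 of length 2:
v_1 = (4, -8, -8)ᵀ
v_2 = (1, 0, 0)ᵀ

Let N = A − (3)·I. We want v_2 with N^2 v_2 = 0 but N^1 v_2 ≠ 0; then v_{j-1} := N · v_j for j = 2, …, 2.

Pick v_2 = (1, 0, 0)ᵀ.
Then v_1 = N · v_2 = (4, -8, -8)ᵀ.

Sanity check: (A − (3)·I) v_1 = (0, 0, 0)ᵀ = 0. ✓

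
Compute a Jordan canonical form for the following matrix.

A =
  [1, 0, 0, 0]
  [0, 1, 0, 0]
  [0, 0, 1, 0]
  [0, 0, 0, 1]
J_1(1) ⊕ J_1(1) ⊕ J_1(1) ⊕ J_1(1)

The characteristic polynomial is
  det(x·I − A) = x^4 - 4*x^3 + 6*x^2 - 4*x + 1 = (x - 1)^4

Eigenvalues and multiplicities (the geometric multiplicity of λ is n − rank(A − λI), which equals the number of Jordan blocks for λ):
  λ = 1: algebraic multiplicity = 4, geometric multiplicity = 4

Determining the block sizes for each eigenvalue:
  λ = 1: gm = am = 4, so every block has size 1 → block sizes [1, 1, 1, 1]

Assembling the blocks gives a Jordan form
J =
  [1, 0, 0, 0]
  [0, 1, 0, 0]
  [0, 0, 1, 0]
  [0, 0, 0, 1]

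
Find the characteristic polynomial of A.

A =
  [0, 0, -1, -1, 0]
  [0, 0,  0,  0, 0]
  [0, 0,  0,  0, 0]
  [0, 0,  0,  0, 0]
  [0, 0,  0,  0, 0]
x^5

Expanding det(x·I − A) (e.g. by cofactor expansion or by noting that A is similar to its Jordan form J, which has the same characteristic polynomial as A) gives
  χ_A(x) = x^5
which factors as x^5. The eigenvalues (with algebraic multiplicities) are λ = 0 with multiplicity 5.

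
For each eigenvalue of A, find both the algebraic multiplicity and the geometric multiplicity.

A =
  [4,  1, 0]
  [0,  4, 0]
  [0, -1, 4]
λ = 4: alg = 3, geom = 2

Step 1 — factor the characteristic polynomial to read off the algebraic multiplicities:
  χ_A(x) = (x - 4)^3

Step 2 — compute geometric multiplicities via the rank-nullity identity g(λ) = n − rank(A − λI):
  rank(A − (4)·I) = 1, so dim ker(A − (4)·I) = n − 1 = 2

Summary:
  λ = 4: algebraic multiplicity = 3, geometric multiplicity = 2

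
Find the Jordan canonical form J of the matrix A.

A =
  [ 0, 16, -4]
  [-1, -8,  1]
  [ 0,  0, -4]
J_2(-4) ⊕ J_1(-4)

The characteristic polynomial is
  det(x·I − A) = x^3 + 12*x^2 + 48*x + 64 = (x + 4)^3

Eigenvalues and multiplicities (the geometric multiplicity of λ is n − rank(A − λI), which equals the number of Jordan blocks for λ):
  λ = -4: algebraic multiplicity = 3, geometric multiplicity = 2

Determining the block sizes for each eigenvalue:
  λ = -4: 2 blocks summing to 3 forces exactly one block of size 2 and the rest size 1 → block sizes [2, 1]

Assembling the blocks gives a Jordan form
J =
  [-4,  1,  0]
  [ 0, -4,  0]
  [ 0,  0, -4]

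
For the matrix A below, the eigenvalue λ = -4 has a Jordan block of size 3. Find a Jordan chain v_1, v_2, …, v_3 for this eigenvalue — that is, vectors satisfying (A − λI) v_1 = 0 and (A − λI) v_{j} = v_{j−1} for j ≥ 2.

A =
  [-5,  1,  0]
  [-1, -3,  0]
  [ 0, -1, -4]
A Jordan chain for λ = -4 of length 3:
v_1 = (0, 0, 1)ᵀ
v_2 = (-1, -1, 0)ᵀ
v_3 = (1, 0, 0)ᵀ

Let N = A − (-4)·I. We want v_3 with N^3 v_3 = 0 but N^2 v_3 ≠ 0; then v_{j-1} := N · v_j for j = 3, …, 2.

Pick v_3 = (1, 0, 0)ᵀ.
Then v_2 = N · v_3 = (-1, -1, 0)ᵀ.
Then v_1 = N · v_2 = (0, 0, 1)ᵀ.

Sanity check: (A − (-4)·I) v_1 = (0, 0, 0)ᵀ = 0. ✓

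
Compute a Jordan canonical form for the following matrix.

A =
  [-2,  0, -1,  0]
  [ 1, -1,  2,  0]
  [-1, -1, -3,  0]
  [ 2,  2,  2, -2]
J_3(-2) ⊕ J_1(-2)

The characteristic polynomial is
  det(x·I − A) = x^4 + 8*x^3 + 24*x^2 + 32*x + 16 = (x + 2)^4

Eigenvalues and multiplicities (the geometric multiplicity of λ is n − rank(A − λI), which equals the number of Jordan blocks for λ):
  λ = -2: algebraic multiplicity = 4, geometric multiplicity = 2

Determining the block sizes for each eigenvalue:
  λ = -2: with am = 4 and gm = 2, the partition is not yet determined (e.g. several partitions of 4 into 2 parts exist). Let N = A − (-2)·I. Computing rank(N^1) = 2, rank(N^2) = 1, rank(N^3) = 0; the number of blocks of size ≥ j is rank(N^{j−1}) − rank(N^j), giving [2, 1, 1]. So we have 1 block(s) of size 3, 1 block(s) of size 1 → block sizes [3, 1]

Assembling the blocks gives a Jordan form
J =
  [-2,  1,  0,  0]
  [ 0, -2,  1,  0]
  [ 0,  0, -2,  0]
  [ 0,  0,  0, -2]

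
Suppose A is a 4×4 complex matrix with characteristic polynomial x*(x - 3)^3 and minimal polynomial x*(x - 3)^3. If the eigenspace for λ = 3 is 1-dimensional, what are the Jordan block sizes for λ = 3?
Block sizes for λ = 3: [3]

Step 1 — from the characteristic polynomial, algebraic multiplicity of λ = 3 is 3. From dim ker(A − (3)·I) = 1, there are exactly 1 Jordan blocks for λ = 3.
Step 2 — from the minimal polynomial, the factor (x − 3)^3 tells us the largest block for λ = 3 has size 3.
Step 3 — with total size 3, 1 blocks, and largest block 3, the block sizes (in nonincreasing order) are [3].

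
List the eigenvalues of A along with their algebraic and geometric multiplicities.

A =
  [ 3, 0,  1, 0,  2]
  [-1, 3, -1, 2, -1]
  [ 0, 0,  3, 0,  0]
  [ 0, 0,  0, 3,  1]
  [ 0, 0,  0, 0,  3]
λ = 3: alg = 5, geom = 2

Step 1 — factor the characteristic polynomial to read off the algebraic multiplicities:
  χ_A(x) = (x - 3)^5

Step 2 — compute geometric multiplicities via the rank-nullity identity g(λ) = n − rank(A − λI):
  rank(A − (3)·I) = 3, so dim ker(A − (3)·I) = n − 3 = 2

Summary:
  λ = 3: algebraic multiplicity = 5, geometric multiplicity = 2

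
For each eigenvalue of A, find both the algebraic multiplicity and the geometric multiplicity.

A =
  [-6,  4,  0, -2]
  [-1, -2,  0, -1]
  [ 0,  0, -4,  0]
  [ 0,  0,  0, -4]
λ = -4: alg = 4, geom = 3

Step 1 — factor the characteristic polynomial to read off the algebraic multiplicities:
  χ_A(x) = (x + 4)^4

Step 2 — compute geometric multiplicities via the rank-nullity identity g(λ) = n − rank(A − λI):
  rank(A − (-4)·I) = 1, so dim ker(A − (-4)·I) = n − 1 = 3

Summary:
  λ = -4: algebraic multiplicity = 4, geometric multiplicity = 3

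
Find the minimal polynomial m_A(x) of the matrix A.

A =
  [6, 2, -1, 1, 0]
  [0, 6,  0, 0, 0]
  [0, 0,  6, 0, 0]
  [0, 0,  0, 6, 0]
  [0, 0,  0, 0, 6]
x^2 - 12*x + 36

The characteristic polynomial is χ_A(x) = (x - 6)^5, so the eigenvalues are known. The minimal polynomial is
  m_A(x) = Π_λ (x − λ)^{k_λ}
where k_λ is the size of the *largest* Jordan block for λ (equivalently, the smallest k with (A − λI)^k v = 0 for every generalised eigenvector v of λ).

  λ = 6: largest Jordan block has size 2, contributing (x − 6)^2

So m_A(x) = (x - 6)^2 = x^2 - 12*x + 36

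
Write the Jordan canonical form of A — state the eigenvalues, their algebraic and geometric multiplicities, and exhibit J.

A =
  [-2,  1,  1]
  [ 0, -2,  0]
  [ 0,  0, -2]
J_2(-2) ⊕ J_1(-2)

The characteristic polynomial is
  det(x·I − A) = x^3 + 6*x^2 + 12*x + 8 = (x + 2)^3

Eigenvalues and multiplicities (the geometric multiplicity of λ is n − rank(A − λI), which equals the number of Jordan blocks for λ):
  λ = -2: algebraic multiplicity = 3, geometric multiplicity = 2

Determining the block sizes for each eigenvalue:
  λ = -2: 2 blocks summing to 3 forces exactly one block of size 2 and the rest size 1 → block sizes [2, 1]

Assembling the blocks gives a Jordan form
J =
  [-2,  1,  0]
  [ 0, -2,  0]
  [ 0,  0, -2]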